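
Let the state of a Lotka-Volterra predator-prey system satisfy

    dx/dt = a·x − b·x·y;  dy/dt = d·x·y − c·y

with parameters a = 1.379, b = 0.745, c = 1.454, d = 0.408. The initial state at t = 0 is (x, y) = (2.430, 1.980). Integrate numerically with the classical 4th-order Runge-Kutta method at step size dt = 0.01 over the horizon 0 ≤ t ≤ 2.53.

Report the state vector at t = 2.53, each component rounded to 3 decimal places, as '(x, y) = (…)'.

t=0.000: state=(2.430, 1.980)
step 1 (dt=0.01): k1=(-0.234, -0.916), k2=(-0.225, -0.915), k3=(-0.225, -0.915), k4=(-0.217, -0.913); state += dt/6·(k1+2k2+2k3+k4)
t=0.010: state=(2.428, 1.971)
t=0.020: state=(2.426, 1.962)
t=0.030: state=(2.424, 1.953)
continuing one RK4 step at a time; state shown every 10 steps (Δt=0.1):
t=0.100: state=(2.415, 1.890)
t=0.200: state=(2.416, 1.803)
t=0.300: state=(2.432, 1.721)
t=0.400: state=(2.463, 1.644)
t=0.500: state=(2.508, 1.574)
t=0.600: state=(2.566, 1.509)
t=0.700: state=(2.638, 1.451)
t=0.800: state=(2.723, 1.399)
t=0.900: state=(2.821, 1.355)
t=1.000: state=(2.932, 1.317)
t=1.100: state=(3.054, 1.287)
t=1.200: state=(3.188, 1.264)
t=1.300: state=(3.333, 1.248)
t=1.400: state=(3.487, 1.241)
t=1.500: state=(3.650, 1.241)
t=1.600: state=(3.818, 1.249)
t=1.700: state=(3.991, 1.267)
t=1.800: state=(4.165, 1.294)
t=1.900: state=(4.335, 1.330)
t=2.000: state=(4.499, 1.378)
t=2.100: state=(4.651, 1.436)
t=2.200: state=(4.785, 1.505)
t=2.300: state=(4.896, 1.586)
t=2.400: state=(4.977, 1.677)
t=2.500: state=(5.023, 1.779)
t=2.530: state=(5.029, 1.811)

(x, y) = (5.029, 1.811)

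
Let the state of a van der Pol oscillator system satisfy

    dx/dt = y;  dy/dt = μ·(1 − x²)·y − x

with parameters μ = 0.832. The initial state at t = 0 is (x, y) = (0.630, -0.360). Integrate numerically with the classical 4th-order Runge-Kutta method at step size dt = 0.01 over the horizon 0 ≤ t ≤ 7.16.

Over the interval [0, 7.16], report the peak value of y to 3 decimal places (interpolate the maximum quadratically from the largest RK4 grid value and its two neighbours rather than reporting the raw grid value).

t=0.000: state=(0.630, -0.360)
step 1 (dt=0.01): k1=(-0.360, -0.811), k2=(-0.364, -0.812), k3=(-0.364, -0.812), k4=(-0.368, -0.812); state += dt/6·(k1+2k2+2k3+k4)
t=0.010: state=(0.626, -0.368)
t=0.020: state=(0.623, -0.376)
t=0.030: state=(0.619, -0.384)
continuing one RK4 step at a time; state shown every 25 steps (Δt=0.25):
t=0.250: state=(0.514, -0.569)
t=0.500: state=(0.344, -0.792)
t=0.750: state=(0.117, -1.030)
t=1.000: state=(-0.170, -1.261)
t=1.250: state=(-0.508, -1.423)
t=1.500: state=(-0.867, -1.406)
t=1.750: state=(-1.189, -1.130)
t=2.000: state=(-1.416, -0.670)
t=2.250: state=(-1.523, -0.197)
t=2.500: state=(-1.522, 0.185)
t=2.750: state=(-1.438, 0.474)
t=3.000: state=(-1.290, 0.709)
t=3.250: state=(-1.084, 0.937)
t=3.500: state=(-0.819, 1.196)
t=3.750: state=(-0.481, 1.519)
t=4.000: state=(-0.053, 1.913)
t=4.250: state=(0.474, 2.271)
t=4.500: state=(1.053, 2.268)
t=4.750: state=(1.553, 1.640)
t=5.000: state=(1.850, 0.740)
t=5.250: state=(1.943, 0.061)
t=5.500: state=(1.904, -0.335)
t=5.750: state=(1.789, -0.567)
t=6.000: state=(1.626, -0.734)
t=6.250: state=(1.423, -0.892)
t=6.500: state=(1.178, -1.076)
t=6.750: state=(0.880, -1.318)
t=7.000: state=(0.512, -1.648)
t=7.160: state=(0.227, -1.911)
largest grid value and its neighbours: y(4.370)=2.34077, y(4.380)=2.34128, y(4.390)=2.34084
parabola through these three points peaks at t≈4.380 with y≈2.34128

max y = 2.341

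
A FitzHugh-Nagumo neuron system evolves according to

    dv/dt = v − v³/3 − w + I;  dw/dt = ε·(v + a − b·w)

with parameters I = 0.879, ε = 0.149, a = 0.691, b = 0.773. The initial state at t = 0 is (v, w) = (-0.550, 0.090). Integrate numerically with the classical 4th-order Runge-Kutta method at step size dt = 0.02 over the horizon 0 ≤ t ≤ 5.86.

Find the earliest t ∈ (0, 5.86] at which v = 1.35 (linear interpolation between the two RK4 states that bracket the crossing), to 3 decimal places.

t = 2.403

t=0.000: state=(-0.550, 0.090)
step 1 (dt=0.02): k1=(0.294, 0.011), k2=(0.296, 0.011), k3=(0.296, 0.011), k4=(0.298, 0.012); state += dt/6·(k1+2k2+2k3+k4)
t=0.020: state=(-0.544, 0.090)
t=0.040: state=(-0.538, 0.090)
t=0.060: state=(-0.532, 0.091)
continuing one RK4 step at a time; state shown every 10 steps (Δt=0.2):
t=0.200: state=(-0.487, 0.093)
t=0.400: state=(-0.414, 0.098)
t=0.600: state=(-0.330, 0.105)
t=0.800: state=(-0.231, 0.115)
t=1.000: state=(-0.114, 0.127)
t=1.200: state=(0.026, 0.143)
t=1.400: state=(0.192, 0.164)
t=1.600: state=(0.389, 0.189)
t=1.800: state=(0.615, 0.220)
t=2.000: state=(0.863, 0.257)
t=2.200: state=(1.116, 0.300)
t=2.400: state=(1.347, 0.350)
next step: t=2.420: state=(1.368, 0.356) — v has crossed 1.35
linear interpolation between t=2.400 (1.34697) and t=2.420 (1.36797) → t≈2.403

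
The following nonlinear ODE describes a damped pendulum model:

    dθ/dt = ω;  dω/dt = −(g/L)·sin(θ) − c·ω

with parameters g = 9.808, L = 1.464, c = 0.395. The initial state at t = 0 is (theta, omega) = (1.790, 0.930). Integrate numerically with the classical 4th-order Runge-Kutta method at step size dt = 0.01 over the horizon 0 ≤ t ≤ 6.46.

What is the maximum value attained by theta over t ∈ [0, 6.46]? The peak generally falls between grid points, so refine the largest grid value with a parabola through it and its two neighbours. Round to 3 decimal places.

t=0.000: state=(1.790, 0.930)
step 1 (dt=0.01): k1=(0.930, -6.906), k2=(0.895, -6.886), k3=(0.896, -6.886), k4=(0.861, -6.866); state += dt/6·(k1+2k2+2k3+k4)
t=0.010: state=(1.799, 0.861)
t=0.020: state=(1.807, 0.793)
t=0.030: state=(1.815, 0.725)
continuing one RK4 step at a time; state shown every 25 steps (Δt=0.25):
t=0.250: state=(1.816, -0.696)
t=0.500: state=(1.450, -2.210)
t=0.750: state=(0.736, -3.401)
t=1.000: state=(-0.158, -3.513)
t=1.250: state=(-0.911, -2.348)
t=1.500: state=(-1.292, -0.687)
t=1.750: state=(-1.260, 0.918)
t=2.000: state=(-0.857, 2.231)
t=2.250: state=(-0.205, 2.823)
t=2.500: state=(0.462, 2.332)
t=2.750: state=(0.898, 1.082)
t=3.000: state=(0.990, -0.338)
t=3.250: state=(0.746, -1.544)
t=3.500: state=(0.265, -2.177)
t=3.750: state=(-0.269, -1.955)
t=4.000: state=(-0.653, -1.034)
t=4.250: state=(-0.766, 0.132)
t=4.500: state=(-0.599, 1.149)
t=4.750: state=(-0.231, 1.693)
t=5.000: state=(0.189, 1.557)
t=5.250: state=(0.499, 0.848)
t=5.500: state=(0.595, -0.088)
t=5.750: state=(0.465, -0.907)
t=6.000: state=(0.175, -1.331)
t=6.250: state=(-0.155, -1.213)
t=6.460: state=(-0.366, -0.757)
largest grid value and its neighbours: theta(0.130)=1.85393, theta(0.140)=1.85425, theta(0.150)=1.85391
parabola through these three points peaks at t≈0.140 with theta≈1.85425

max theta = 1.854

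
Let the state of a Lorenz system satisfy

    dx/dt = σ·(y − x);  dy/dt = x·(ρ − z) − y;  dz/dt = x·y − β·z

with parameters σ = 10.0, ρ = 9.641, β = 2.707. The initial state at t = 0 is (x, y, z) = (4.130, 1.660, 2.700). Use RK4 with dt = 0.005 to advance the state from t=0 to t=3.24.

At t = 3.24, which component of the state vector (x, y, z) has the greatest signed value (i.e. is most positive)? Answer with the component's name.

largest component: z

t=0.000: state=(4.130, 1.660, 2.700)
step 1 (dt=0.005): k1=(-24.700, 27.006, -0.453), k2=(-23.407, 26.515, -0.278), k3=(-23.452, 26.537, -0.278), k4=(-22.201, 26.065, -0.112); state += dt/6·(k1+2k2+2k3+k4)
t=0.005: state=(4.013, 1.793, 2.699)
t=0.010: state=(3.908, 1.921, 2.699)
t=0.015: state=(3.814, 2.045, 2.701)
continuing one RK4 step at a time; state shown every 40 steps (Δt=0.2):
t=0.200: state=(4.359, 5.729, 3.854)
t=0.400: state=(7.224, 8.062, 9.214)
t=0.600: state=(5.974, 4.297, 12.178)
t=0.800: state=(3.256, 2.504, 9.151)
t=1.000: state=(2.839, 3.067, 6.521)
t=1.200: state=(3.913, 4.719, 5.819)
t=1.400: state=(5.691, 6.467, 7.783)
t=1.600: state=(6.085, 5.619, 10.447)
t=1.800: state=(4.590, 3.858, 9.847)
t=2.000: state=(3.772, 3.701, 8.006)
t=2.200: state=(4.171, 4.589, 7.157)
t=2.400: state=(5.153, 5.613, 7.946)
t=2.600: state=(5.573, 5.472, 9.415)
t=2.800: state=(4.928, 4.509, 9.510)
t=3.000: state=(4.324, 4.192, 8.530)
t=3.200: state=(4.417, 4.615, 7.887)
t=3.240: state=(4.505, 4.743, 7.869)
compare at T: x=4.505, y=4.743, z=7.869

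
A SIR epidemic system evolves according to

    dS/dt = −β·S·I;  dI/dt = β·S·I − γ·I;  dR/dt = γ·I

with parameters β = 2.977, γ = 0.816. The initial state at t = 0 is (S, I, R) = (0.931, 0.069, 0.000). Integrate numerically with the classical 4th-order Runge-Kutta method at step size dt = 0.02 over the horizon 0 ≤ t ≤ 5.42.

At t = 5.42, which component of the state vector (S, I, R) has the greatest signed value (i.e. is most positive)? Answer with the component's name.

largest component: R

t=0.000: state=(0.931, 0.069, 0.000)
step 1 (dt=0.02): k1=(-0.191, 0.135, 0.056), k2=(-0.195, 0.137, 0.057), k3=(-0.195, 0.137, 0.057), k4=(-0.198, 0.139, 0.059); state += dt/6·(k1+2k2+2k3+k4)
t=0.020: state=(0.927, 0.072, 0.001)
t=0.040: state=(0.923, 0.075, 0.002)
t=0.060: state=(0.919, 0.078, 0.004)
continuing one RK4 step at a time; state shown every 10 steps (Δt=0.2):
t=0.200: state=(0.886, 0.101, 0.014)
t=0.400: state=(0.824, 0.142, 0.033)
t=0.600: state=(0.746, 0.193, 0.061)
t=0.800: state=(0.654, 0.249, 0.097)
t=1.000: state=(0.555, 0.303, 0.142)
t=1.200: state=(0.457, 0.348, 0.195)
t=1.400: state=(0.368, 0.378, 0.255)
t=1.600: state=(0.292, 0.390, 0.318)
t=1.800: state=(0.232, 0.387, 0.381)
t=2.000: state=(0.185, 0.372, 0.443)
t=2.200: state=(0.149, 0.349, 0.502)
t=2.400: state=(0.122, 0.321, 0.557)
t=2.600: state=(0.102, 0.291, 0.607)
t=2.800: state=(0.086, 0.262, 0.652)
t=3.000: state=(0.074, 0.233, 0.692)
t=3.200: state=(0.065, 0.206, 0.728)
t=3.400: state=(0.058, 0.182, 0.760)
t=3.600: state=(0.053, 0.160, 0.788)
t=3.800: state=(0.048, 0.140, 0.812)
t=4.000: state=(0.045, 0.122, 0.833)
t=4.200: state=(0.042, 0.106, 0.852)
t=4.400: state=(0.039, 0.093, 0.868)
t=4.600: state=(0.037, 0.080, 0.882)
t=4.800: state=(0.036, 0.070, 0.895)
t=5.000: state=(0.034, 0.061, 0.905)
t=5.200: state=(0.033, 0.052, 0.914)
t=5.400: state=(0.032, 0.045, 0.922)
t=5.420: state=(0.032, 0.045, 0.923)
compare at T: S=0.032, I=0.045, R=0.923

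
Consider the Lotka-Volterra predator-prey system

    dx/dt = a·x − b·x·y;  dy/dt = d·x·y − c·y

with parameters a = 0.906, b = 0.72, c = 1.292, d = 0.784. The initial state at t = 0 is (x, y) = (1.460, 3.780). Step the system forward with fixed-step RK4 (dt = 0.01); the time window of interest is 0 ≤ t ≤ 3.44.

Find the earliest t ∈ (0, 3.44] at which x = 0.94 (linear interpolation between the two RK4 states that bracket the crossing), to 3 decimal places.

t = 0.257

t=0.000: state=(1.460, 3.780)
step 1 (dt=0.01): k1=(-2.651, -0.557), k2=(-2.624, -0.596), k3=(-2.624, -0.595), k4=(-2.597, -0.634); state += dt/6·(k1+2k2+2k3+k4)
t=0.010: state=(1.434, 3.774)
t=0.020: state=(1.408, 3.767)
t=0.030: state=(1.383, 3.760)
continuing one RK4 step at a time; state shown every 20 steps (Δt=0.2):
t=0.200: state=(1.030, 3.540)
t=0.250: state=(0.951, 3.450)
next step: t=0.260: state=(0.936, 3.431) — x has crossed 0.94
linear interpolation between t=0.250 (0.95057) and t=0.260 (0.93576) → t≈0.257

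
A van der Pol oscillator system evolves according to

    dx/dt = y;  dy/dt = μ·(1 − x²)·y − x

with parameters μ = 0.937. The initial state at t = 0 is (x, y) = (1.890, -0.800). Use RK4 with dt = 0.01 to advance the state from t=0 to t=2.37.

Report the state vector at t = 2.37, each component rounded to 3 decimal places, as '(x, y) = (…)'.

(x, y) = (-1.847, -1.137)

t=0.000: state=(1.890, -0.800)
step 1 (dt=0.01): k1=(-0.800, 0.038), k2=(-0.800, 0.030), k3=(-0.800, 0.030), k4=(-0.800, 0.023); state += dt/6·(k1+2k2+2k3+k4)
t=0.010: state=(1.882, -0.800)
t=0.020: state=(1.874, -0.800)
t=0.030: state=(1.866, -0.800)
continuing one RK4 step at a time; state shown every 10 steps (Δt=0.1):
t=0.100: state=(1.810, -0.803)
t=0.200: state=(1.729, -0.818)
t=0.300: state=(1.646, -0.843)
t=0.400: state=(1.560, -0.877)
t=0.500: state=(1.470, -0.920)
t=0.600: state=(1.376, -0.971)
t=0.700: state=(1.276, -1.033)
t=0.800: state=(1.169, -1.106)
t=0.900: state=(1.054, -1.191)
t=1.000: state=(0.930, -1.292)
t=1.100: state=(0.795, -1.411)
t=1.200: state=(0.647, -1.549)
t=1.300: state=(0.484, -1.710)
t=1.400: state=(0.304, -1.891)
t=1.500: state=(0.106, -2.090)
t=1.600: state=(-0.114, -2.294)
t=1.700: state=(-0.353, -2.481)
t=1.800: state=(-0.608, -2.616)
t=1.900: state=(-0.873, -2.653)
t=2.000: state=(-1.134, -2.549)
t=2.100: state=(-1.377, -2.291)
t=2.200: state=(-1.588, -1.905)
t=2.300: state=(-1.756, -1.454)
t=2.370: state=(-1.847, -1.137)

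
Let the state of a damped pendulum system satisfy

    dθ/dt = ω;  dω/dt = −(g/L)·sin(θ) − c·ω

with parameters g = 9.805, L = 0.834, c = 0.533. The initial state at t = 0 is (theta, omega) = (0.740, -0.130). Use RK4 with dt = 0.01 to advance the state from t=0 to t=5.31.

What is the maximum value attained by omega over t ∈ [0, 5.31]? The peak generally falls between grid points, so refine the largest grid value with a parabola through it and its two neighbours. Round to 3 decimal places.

t=0.000: state=(0.740, -0.130)
step 1 (dt=0.01): k1=(-0.130, -7.858), k2=(-0.169, -7.831), k3=(-0.169, -7.830), k4=(-0.208, -7.802); state += dt/6·(k1+2k2+2k3+k4)
t=0.010: state=(0.738, -0.208)
t=0.020: state=(0.736, -0.286)
t=0.030: state=(0.733, -0.363)
continuing one RK4 step at a time; state shown every 20 steps (Δt=0.2):
t=0.200: state=(0.568, -1.510)
t=0.400: state=(0.183, -2.187)
t=0.600: state=(-0.240, -1.883)
t=0.800: state=(-0.519, -0.828)
t=1.000: state=(-0.557, 0.440)
t=1.200: state=(-0.363, 1.413)
t=1.400: state=(-0.037, 1.716)
t=1.600: state=(0.272, 1.259)
t=1.800: state=(0.435, 0.326)
t=2.000: state=(0.400, -0.643)
t=2.200: state=(0.201, -1.256)
t=2.400: state=(-0.062, -1.279)
t=2.600: state=(-0.273, -0.754)
t=2.800: state=(-0.347, 0.031)
t=3.000: state=(-0.267, 0.724)
t=3.200: state=(-0.082, 1.046)
t=3.400: state=(0.119, 0.889)
t=3.600: state=(0.249, 0.369)
t=3.800: state=(0.260, -0.252)
t=4.000: state=(0.160, -0.706)
t=4.200: state=(0.001, -0.814)
t=4.400: state=(-0.142, -0.563)
t=4.600: state=(-0.210, -0.098)
t=4.800: state=(-0.181, 0.361)
t=5.000: state=(-0.079, 0.621)
t=5.200: state=(0.047, 0.590)
t=5.310: state=(0.106, 0.458)
largest grid value and its neighbours: omega(1.370)=1.72157, omega(1.380)=1.72179, omega(1.390)=1.71999
parabola through these three points peaks at t≈1.376 with omega≈1.72194

max omega = 1.722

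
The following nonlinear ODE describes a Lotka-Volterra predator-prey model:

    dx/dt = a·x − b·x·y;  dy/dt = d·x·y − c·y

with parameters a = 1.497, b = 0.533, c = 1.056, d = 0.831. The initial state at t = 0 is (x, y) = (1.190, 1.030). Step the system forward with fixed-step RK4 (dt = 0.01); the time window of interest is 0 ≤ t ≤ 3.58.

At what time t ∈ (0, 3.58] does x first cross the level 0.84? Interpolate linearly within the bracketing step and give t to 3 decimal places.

t=0.000: state=(1.190, 1.030)
step 1 (dt=0.01): k1=(1.128, -0.069), k2=(1.134, -0.064), k3=(1.134, -0.064), k4=(1.139, -0.059); state += dt/6·(k1+2k2+2k3+k4)
t=0.010: state=(1.201, 1.029)
t=0.020: state=(1.213, 1.029)
t=0.030: state=(1.224, 1.028)
continuing one RK4 step at a time; state shown every 20 steps (Δt=0.2):
t=0.200: state=(1.438, 1.037)
t=0.400: state=(1.733, 1.092)
t=0.600: state=(2.069, 1.212)
t=0.800: state=(2.428, 1.426)
t=1.000: state=(2.765, 1.779)
t=1.200: state=(3.003, 2.330)
t=1.400: state=(3.035, 3.127)
t=1.600: state=(2.785, 4.124)
t=1.800: state=(2.294, 5.104)
t=2.000: state=(1.727, 5.771)
t=2.200: state=(1.241, 5.968)
t=2.400: state=(0.893, 5.758)
t=2.430: state=(0.853, 5.702)
next step: t=2.440: state=(0.840, 5.682) — x has crossed 0.84
linear interpolation between t=2.430 (0.85268) and t=2.440 (0.83967) → t≈2.440

t = 2.440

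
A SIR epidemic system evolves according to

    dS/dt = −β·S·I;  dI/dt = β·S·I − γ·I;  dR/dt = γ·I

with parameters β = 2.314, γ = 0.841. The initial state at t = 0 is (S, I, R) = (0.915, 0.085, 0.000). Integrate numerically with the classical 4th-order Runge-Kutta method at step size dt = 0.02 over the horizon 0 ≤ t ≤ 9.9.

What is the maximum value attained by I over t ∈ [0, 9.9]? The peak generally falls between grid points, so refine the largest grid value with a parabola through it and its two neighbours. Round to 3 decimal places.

t=0.000: state=(0.915, 0.085, 0.000)
step 1 (dt=0.02): k1=(-0.180, 0.108, 0.071), k2=(-0.182, 0.110, 0.072), k3=(-0.182, 0.110, 0.072), k4=(-0.184, 0.111, 0.073); state += dt/6·(k1+2k2+2k3+k4)
t=0.020: state=(0.911, 0.087, 0.001)
t=0.040: state=(0.908, 0.089, 0.003)
t=0.060: state=(0.904, 0.092, 0.004)
continuing one RK4 step at a time; state shown every 25 steps (Δt=0.5):
t=0.500: state=(0.800, 0.151, 0.049)
t=1.000: state=(0.642, 0.229, 0.129)
t=1.500: state=(0.474, 0.287, 0.239)
t=2.000: state=(0.336, 0.300, 0.364)
t=2.500: state=(0.241, 0.274, 0.486)
t=3.000: state=(0.180, 0.229, 0.592)
t=3.500: state=(0.142, 0.181, 0.678)
t=4.000: state=(0.118, 0.138, 0.744)
t=4.500: state=(0.103, 0.103, 0.794)
t=5.000: state=(0.093, 0.075, 0.832)
t=5.500: state=(0.086, 0.055, 0.859)
t=6.000: state=(0.082, 0.040, 0.879)
t=6.500: state=(0.078, 0.029, 0.893)
t=7.000: state=(0.076, 0.021, 0.903)
t=7.500: state=(0.075, 0.015, 0.911)
t=8.000: state=(0.074, 0.011, 0.916)
t=8.500: state=(0.073, 0.008, 0.920)
t=9.000: state=(0.072, 0.005, 0.922)
t=9.500: state=(0.072, 0.004, 0.924)
t=9.900: state=(0.072, 0.003, 0.925)
largest grid value and its neighbours: I(1.860)=0.30092, I(1.880)=0.30099, I(1.900)=0.30098
parabola through these three points peaks at t≈1.888 with I≈0.30099

max I = 0.301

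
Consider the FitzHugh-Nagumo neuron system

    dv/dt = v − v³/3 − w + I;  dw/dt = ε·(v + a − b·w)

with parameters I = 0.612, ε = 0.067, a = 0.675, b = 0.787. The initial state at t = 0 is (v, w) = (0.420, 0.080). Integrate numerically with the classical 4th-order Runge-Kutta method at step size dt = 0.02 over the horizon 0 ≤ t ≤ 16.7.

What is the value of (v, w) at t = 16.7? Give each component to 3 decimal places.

(v, w) = (0.008, 1.454)

t=0.000: state=(0.420, 0.080)
step 1 (dt=0.02): k1=(0.927, 0.069), k2=(0.934, 0.070), k3=(0.934, 0.070), k4=(0.941, 0.070); state += dt/6·(k1+2k2+2k3+k4)
t=0.020: state=(0.439, 0.081)
t=0.040: state=(0.458, 0.083)
t=0.060: state=(0.477, 0.084)
continuing one RK4 step at a time; state shown every 50 steps (Δt=1):
t=1.000: state=(1.476, 0.182)
t=2.000: state=(1.836, 0.330)
t=3.000: state=(1.819, 0.477)
t=4.000: state=(1.761, 0.613)
t=5.000: state=(1.699, 0.738)
t=6.000: state=(1.636, 0.853)
t=7.000: state=(1.570, 0.958)
t=8.000: state=(1.502, 1.053)
t=9.000: state=(1.431, 1.139)
t=10.000: state=(1.356, 1.215)
t=11.000: state=(1.274, 1.283)
t=12.000: state=(1.182, 1.341)
t=13.000: state=(1.076, 1.390)
t=14.000: state=(0.942, 1.429)
t=15.000: state=(0.755, 1.455)
t=16.000: state=(0.437, 1.464)
t=16.700: state=(0.008, 1.454)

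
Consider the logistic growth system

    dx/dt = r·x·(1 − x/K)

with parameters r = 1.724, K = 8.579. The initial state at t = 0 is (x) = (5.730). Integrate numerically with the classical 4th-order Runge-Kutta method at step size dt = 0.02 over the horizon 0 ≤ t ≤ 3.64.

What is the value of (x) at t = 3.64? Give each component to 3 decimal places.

(x) = (8.571)

t=0.000: state=(5.730)
step 1 (dt=0.02): k1=(3.281), k2=(3.261), k3=(3.261), k4=(3.242); state += dt/6·(k1+2k2+2k3+k4)
t=0.020: state=(5.795)
t=0.040: state=(5.860)
t=0.060: state=(5.923)
continuing one RK4 step at a time; state shown every 10 steps (Δt=0.2):
t=0.200: state=(6.344)
t=0.400: state=(6.866)
t=0.600: state=(7.291)
t=0.800: state=(7.625)
t=1.000: state=(7.880)
t=1.200: state=(8.072)
t=1.400: state=(8.214)
t=1.600: state=(8.317)
t=1.800: state=(8.392)
t=2.000: state=(8.445)
t=2.200: state=(8.484)
t=2.400: state=(8.511)
t=2.600: state=(8.531)
t=2.800: state=(8.545)
t=3.000: state=(8.555)
t=3.200: state=(8.562)
t=3.400: state=(8.567)
t=3.600: state=(8.570)
t=3.640: state=(8.571)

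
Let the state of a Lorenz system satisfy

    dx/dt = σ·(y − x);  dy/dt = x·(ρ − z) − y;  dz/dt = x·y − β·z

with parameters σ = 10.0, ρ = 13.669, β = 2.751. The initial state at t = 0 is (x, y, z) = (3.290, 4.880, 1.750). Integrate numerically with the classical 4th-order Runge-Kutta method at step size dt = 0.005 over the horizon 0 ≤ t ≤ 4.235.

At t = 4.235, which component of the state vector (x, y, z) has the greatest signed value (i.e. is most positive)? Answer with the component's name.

largest component: z

t=0.000: state=(3.290, 4.880, 1.750)
step 1 (dt=0.005): k1=(15.900, 34.334, 11.241), k2=(16.361, 34.628, 11.643), k3=(16.357, 34.637, 11.649), k4=(16.814, 34.939, 12.064); state += dt/6·(k1+2k2+2k3+k4)
t=0.005: state=(3.372, 5.053, 1.808)
t=0.010: state=(3.458, 5.229, 1.871)
t=0.015: state=(3.549, 5.409, 1.938)
continuing one RK4 step at a time; state shown every 40 steps (Δt=0.2):
t=0.200: state=(9.313, 12.719, 10.606)
t=0.400: state=(7.634, 3.103, 19.726)
t=0.600: state=(1.577, 0.412, 12.028)
t=0.800: state=(0.943, 1.130, 7.053)
t=1.000: state=(2.012, 2.979, 4.518)
t=1.200: state=(5.488, 8.123, 5.873)
t=1.400: state=(9.872, 9.759, 16.847)
t=1.600: state=(4.794, 2.037, 15.904)
t=1.800: state=(2.176, 2.004, 9.958)
t=2.000: state=(3.102, 4.156, 6.919)
t=2.200: state=(6.475, 8.640, 8.927)
t=2.400: state=(8.623, 7.630, 16.661)
t=2.600: state=(4.650, 2.936, 14.419)
t=2.800: state=(3.273, 3.450, 9.953)
t=3.000: state=(4.854, 6.192, 8.703)
t=3.200: state=(7.689, 8.608, 12.933)
t=3.400: state=(6.703, 5.146, 15.670)
t=3.600: state=(4.261, 3.714, 12.280)
t=3.800: state=(4.513, 5.212, 9.912)
t=4.000: state=(6.522, 7.573, 11.385)
t=4.200: state=(7.190, 6.598, 14.767)
t=4.235: state=(6.935, 6.083, 14.906)
compare at T: x=6.935, y=6.083, z=14.906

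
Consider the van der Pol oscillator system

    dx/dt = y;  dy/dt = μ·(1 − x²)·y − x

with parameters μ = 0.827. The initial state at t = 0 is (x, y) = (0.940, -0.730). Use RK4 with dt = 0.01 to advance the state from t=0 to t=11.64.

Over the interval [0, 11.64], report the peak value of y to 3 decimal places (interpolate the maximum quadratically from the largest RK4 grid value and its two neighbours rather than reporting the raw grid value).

max y = 2.508

t=0.000: state=(0.940, -0.730)
step 1 (dt=0.01): k1=(-0.730, -1.010), k2=(-0.735, -1.011), k3=(-0.735, -1.011), k4=(-0.740, -1.012); state += dt/6·(k1+2k2+2k3+k4)
t=0.010: state=(0.933, -0.740)
t=0.020: state=(0.925, -0.750)
t=0.030: state=(0.918, -0.760)
continuing one RK4 step at a time; state shown every 50 steps (Δt=0.5):
t=0.500: state=(0.440, -1.295)
t=1.000: state=(-0.379, -1.963)
t=1.500: state=(-1.361, -1.654)
t=2.000: state=(-1.824, -0.232)
t=2.500: state=(-1.728, 0.500)
t=3.000: state=(-1.381, 0.875)
t=3.500: state=(-0.840, 1.325)
t=4.000: state=(-0.002, 2.081)
t=4.500: state=(1.175, 2.320)
t=5.000: state=(1.930, 0.594)
t=5.500: state=(1.933, -0.396)
t=6.000: state=(1.635, -0.757)
t=6.500: state=(1.178, -1.091)
t=7.000: state=(0.504, -1.665)
t=7.500: state=(-0.536, -2.457)
t=8.000: state=(-1.662, -1.596)
t=8.500: state=(-2.005, 0.027)
t=9.000: state=(-1.824, 0.596)
t=9.500: state=(-1.450, 0.897)
t=10.000: state=(-0.908, 1.310)
t=10.500: state=(-0.083, 2.049)
t=11.000: state=(1.101, 2.414)
t=11.500: state=(1.923, 0.708)
t=11.640: state=(1.991, 0.275)
largest grid value and its neighbours: y(10.860)=2.50729, y(10.870)=2.50818, y(10.880)=2.50801
parabola through these three points peaks at t≈10.873 with y≈2.50824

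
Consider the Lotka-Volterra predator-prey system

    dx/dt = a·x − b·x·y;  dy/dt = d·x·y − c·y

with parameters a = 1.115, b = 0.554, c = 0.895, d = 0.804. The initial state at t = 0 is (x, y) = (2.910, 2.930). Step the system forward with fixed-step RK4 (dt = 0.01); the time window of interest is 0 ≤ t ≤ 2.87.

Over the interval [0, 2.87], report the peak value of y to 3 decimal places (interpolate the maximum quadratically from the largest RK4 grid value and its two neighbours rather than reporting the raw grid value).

t=0.000: state=(2.910, 2.930)
step 1 (dt=0.01): k1=(-1.479, 4.233), k2=(-1.509, 4.246), k3=(-1.509, 4.246), k4=(-1.539, 4.258); state += dt/6·(k1+2k2+2k3+k4)
t=0.010: state=(2.895, 2.972)
t=0.020: state=(2.879, 3.015)
t=0.030: state=(2.863, 3.058)
continuing one RK4 step at a time; state shown every 10 steps (Δt=0.1):
t=0.100: state=(2.733, 3.363)
t=0.200: state=(2.506, 3.797)
t=0.300: state=(2.244, 4.203)
t=0.400: state=(1.968, 4.552)
t=0.500: state=(1.696, 4.822)
t=0.600: state=(1.444, 5.002)
t=0.700: state=(1.220, 5.090)
t=0.800: state=(1.028, 5.093)
t=0.900: state=(0.868, 5.025)
t=1.000: state=(0.737, 4.900)
t=1.100: state=(0.631, 4.733)
t=1.200: state=(0.546, 4.537)
t=1.300: state=(0.477, 4.323)
t=1.400: state=(0.423, 4.098)
t=1.500: state=(0.379, 3.869)
t=1.600: state=(0.344, 3.642)
t=1.700: state=(0.316, 3.420)
t=1.800: state=(0.294, 3.205)
t=1.900: state=(0.277, 2.998)
t=2.000: state=(0.264, 2.802)
t=2.100: state=(0.254, 2.616)
t=2.200: state=(0.247, 2.440)
t=2.300: state=(0.242, 2.276)
t=2.400: state=(0.240, 2.121)
t=2.500: state=(0.239, 1.978)
t=2.600: state=(0.240, 1.843)
t=2.700: state=(0.244, 1.719)
t=2.800: state=(0.248, 1.603)
t=2.870: state=(0.253, 1.527)
largest grid value and its neighbours: y(0.740)=5.10048, y(0.750)=5.10115, y(0.760)=5.10105
parabola through these three points peaks at t≈0.754 with y≈5.10121

max y = 5.101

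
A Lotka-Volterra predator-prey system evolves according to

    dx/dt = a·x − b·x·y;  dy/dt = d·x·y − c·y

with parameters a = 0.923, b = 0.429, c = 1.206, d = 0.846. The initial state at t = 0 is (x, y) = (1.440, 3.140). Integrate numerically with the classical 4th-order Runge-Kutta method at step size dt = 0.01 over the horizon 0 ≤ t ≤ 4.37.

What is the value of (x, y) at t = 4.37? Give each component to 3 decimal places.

(x, y) = (1.924, 1.785)

t=0.000: state=(1.440, 3.140)
step 1 (dt=0.01): k1=(-0.611, 0.038), k2=(-0.609, 0.030), k3=(-0.609, 0.030), k4=(-0.608, 0.022); state += dt/6·(k1+2k2+2k3+k4)
t=0.010: state=(1.434, 3.140)
t=0.020: state=(1.428, 3.140)
t=0.030: state=(1.422, 3.140)
continuing one RK4 step at a time; state shown every 20 steps (Δt=0.2):
t=0.200: state=(1.324, 3.116)
t=0.400: state=(1.222, 3.036)
t=0.600: state=(1.139, 2.912)
t=0.800: state=(1.074, 2.758)
t=1.000: state=(1.027, 2.588)
t=1.200: state=(0.996, 2.412)
t=1.400: state=(0.982, 2.240)
t=1.600: state=(0.981, 2.077)
t=1.800: state=(0.994, 1.929)
t=2.000: state=(1.019, 1.796)
t=2.200: state=(1.056, 1.682)
t=2.400: state=(1.104, 1.586)
t=2.600: state=(1.163, 1.509)
t=2.800: state=(1.232, 1.452)
t=3.000: state=(1.310, 1.414)
t=3.200: state=(1.397, 1.397)
t=3.400: state=(1.491, 1.401)
t=3.600: state=(1.588, 1.428)
t=3.800: state=(1.686, 1.480)
t=4.000: state=(1.781, 1.560)
t=4.200: state=(1.865, 1.668)
t=4.370: state=(1.924, 1.785)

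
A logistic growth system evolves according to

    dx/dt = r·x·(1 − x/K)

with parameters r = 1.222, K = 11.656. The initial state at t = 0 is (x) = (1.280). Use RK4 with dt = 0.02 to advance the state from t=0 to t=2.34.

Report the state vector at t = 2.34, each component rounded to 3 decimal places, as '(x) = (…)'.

(x) = (7.959)

t=0.000: state=(1.280)
step 1 (dt=0.02): k1=(1.392), k2=(1.406), k3=(1.406), k4=(1.419); state += dt/6·(k1+2k2+2k3+k4)
t=0.020: state=(1.308)
t=0.040: state=(1.337)
t=0.060: state=(1.366)
continuing one RK4 step at a time; state shown every 5 steps (Δt=0.1):
t=0.100: state=(1.426)
t=0.200: state=(1.586)
t=0.300: state=(1.761)
t=0.400: state=(1.952)
t=0.500: state=(2.158)
t=0.600: state=(2.382)
t=0.700: state=(2.622)
t=0.800: state=(2.878)
t=0.900: state=(3.151)
t=1.000: state=(3.440)
t=1.100: state=(3.743)
t=1.200: state=(4.061)
t=1.300: state=(4.390)
t=1.400: state=(4.729)
t=1.500: state=(5.076)
t=1.600: state=(5.428)
t=1.700: state=(5.784)
t=1.800: state=(6.139)
t=1.900: state=(6.493)
t=2.000: state=(6.841)
t=2.100: state=(7.183)
t=2.200: state=(7.514)
t=2.300: state=(7.835)
t=2.340: state=(7.959)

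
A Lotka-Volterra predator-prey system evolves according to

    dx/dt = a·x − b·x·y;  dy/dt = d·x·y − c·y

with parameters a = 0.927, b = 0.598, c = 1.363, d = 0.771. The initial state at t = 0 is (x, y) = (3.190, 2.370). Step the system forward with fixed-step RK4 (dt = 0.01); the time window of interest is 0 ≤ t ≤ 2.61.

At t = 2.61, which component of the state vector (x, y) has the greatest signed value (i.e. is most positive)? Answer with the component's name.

largest component: y

t=0.000: state=(3.190, 2.370)
step 1 (dt=0.01): k1=(-1.564, 2.599), k2=(-1.585, 2.599), k3=(-1.585, 2.598), k4=(-1.605, 2.598); state += dt/6·(k1+2k2+2k3+k4)
t=0.010: state=(3.174, 2.396)
t=0.020: state=(3.158, 2.422)
t=0.030: state=(3.141, 2.448)
continuing one RK4 step at a time; state shown every 10 steps (Δt=0.1):
t=0.100: state=(3.014, 2.627)
t=0.200: state=(2.805, 2.870)
t=0.300: state=(2.576, 3.082)
t=0.400: state=(2.338, 3.250)
t=0.500: state=(2.104, 3.365)
t=0.600: state=(1.884, 3.424)
t=0.700: state=(1.684, 3.427)
t=0.800: state=(1.506, 3.382)
t=0.900: state=(1.353, 3.294)
t=1.000: state=(1.224, 3.174)
t=1.100: state=(1.115, 3.031)
t=1.200: state=(1.025, 2.872)
t=1.300: state=(0.952, 2.704)
t=1.400: state=(0.893, 2.533)
t=1.500: state=(0.847, 2.364)
t=1.600: state=(0.810, 2.198)
t=1.700: state=(0.783, 2.040)
t=1.800: state=(0.764, 1.889)
t=1.900: state=(0.752, 1.747)
t=2.000: state=(0.746, 1.615)
t=2.100: state=(0.746, 1.493)
t=2.200: state=(0.751, 1.380)
t=2.300: state=(0.761, 1.277)
t=2.400: state=(0.776, 1.182)
t=2.500: state=(0.795, 1.096)
t=2.600: state=(0.819, 1.017)
t=2.610: state=(0.822, 1.010)
compare at T: x=0.822, y=1.010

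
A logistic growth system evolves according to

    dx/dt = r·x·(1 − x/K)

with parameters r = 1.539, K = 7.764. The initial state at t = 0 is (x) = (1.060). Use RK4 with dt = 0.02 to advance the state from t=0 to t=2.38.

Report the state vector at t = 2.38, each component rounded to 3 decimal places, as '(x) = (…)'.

(x) = (6.680)

t=0.000: state=(1.060)
step 1 (dt=0.02): k1=(1.409), k2=(1.424), k3=(1.425), k4=(1.440); state += dt/6·(k1+2k2+2k3+k4)
t=0.020: state=(1.088)
t=0.040: state=(1.118)
t=0.060: state=(1.147)
continuing one RK4 step at a time; state shown every 5 steps (Δt=0.1):
t=0.100: state=(1.209)
t=0.200: state=(1.374)
t=0.300: state=(1.557)
t=0.400: state=(1.758)
t=0.500: state=(1.976)
t=0.600: state=(2.211)
t=0.700: state=(2.462)
t=0.800: state=(2.728)
t=0.900: state=(3.006)
t=1.000: state=(3.294)
t=1.100: state=(3.588)
t=1.200: state=(3.887)
t=1.300: state=(4.185)
t=1.400: state=(4.479)
t=1.500: state=(4.767)
t=1.600: state=(5.045)
t=1.700: state=(5.310)
t=1.800: state=(5.561)
t=1.900: state=(5.795)
t=2.000: state=(6.013)
t=2.100: state=(6.213)
t=2.200: state=(6.395)
t=2.300: state=(6.560)
t=2.380: state=(6.680)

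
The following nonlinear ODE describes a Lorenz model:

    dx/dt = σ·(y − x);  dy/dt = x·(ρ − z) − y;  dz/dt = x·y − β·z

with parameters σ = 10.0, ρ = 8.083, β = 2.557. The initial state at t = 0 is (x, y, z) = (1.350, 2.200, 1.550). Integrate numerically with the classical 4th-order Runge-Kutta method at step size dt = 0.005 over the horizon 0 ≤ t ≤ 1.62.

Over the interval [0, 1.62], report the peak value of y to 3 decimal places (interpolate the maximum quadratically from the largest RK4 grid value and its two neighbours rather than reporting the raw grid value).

max y = 7.242

t=0.000: state=(1.350, 2.200, 1.550)
step 1 (dt=0.005): k1=(8.500, 6.620, -0.993), k2=(8.453, 6.745, -0.918), k3=(8.457, 6.744, -0.918), k4=(8.414, 6.868, -0.842); state += dt/6·(k1+2k2+2k3+k4)
t=0.005: state=(1.392, 2.234, 1.545)
t=0.010: state=(1.434, 2.269, 1.542)
t=0.015: state=(1.476, 2.305, 1.539)
continuing one RK4 step at a time; state shown every 20 steps (Δt=0.1):
t=0.100: state=(2.192, 3.092, 1.620)
t=0.200: state=(3.220, 4.392, 2.157)
t=0.300: state=(4.523, 5.924, 3.461)
t=0.400: state=(5.884, 7.095, 5.750)
t=0.500: state=(6.687, 6.963, 8.486)
t=0.600: state=(6.338, 5.411, 10.208)
t=0.700: state=(5.087, 3.672, 10.177)
t=0.800: state=(3.775, 2.649, 9.077)
t=0.900: state=(2.905, 2.291, 7.731)
t=1.000: state=(2.513, 2.319, 6.524)
t=1.100: state=(2.477, 2.583, 5.583)
t=1.200: state=(2.701, 3.035, 4.961)
t=1.300: state=(3.132, 3.655, 4.703)
t=1.400: state=(3.731, 4.393, 4.867)
t=1.500: state=(4.420, 5.111, 5.495)
t=1.600: state=(5.045, 5.565, 6.518)
t=1.620: state=(5.143, 5.601, 6.748)
largest grid value and its neighbours: y(0.440)=7.24120, y(0.445)=7.24145, y(0.450)=7.23747
parabola through these three points peaks at t≈0.443 with y≈7.24186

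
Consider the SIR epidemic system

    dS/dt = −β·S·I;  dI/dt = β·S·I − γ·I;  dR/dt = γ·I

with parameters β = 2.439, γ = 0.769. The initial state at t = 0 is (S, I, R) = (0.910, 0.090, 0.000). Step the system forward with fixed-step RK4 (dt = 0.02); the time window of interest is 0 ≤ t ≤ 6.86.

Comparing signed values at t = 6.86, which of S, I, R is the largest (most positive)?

largest component: R

t=0.000: state=(0.910, 0.090, 0.000)
step 1 (dt=0.02): k1=(-0.200, 0.131, 0.069), k2=(-0.202, 0.132, 0.070), k3=(-0.202, 0.132, 0.070), k4=(-0.205, 0.133, 0.071); state += dt/6·(k1+2k2+2k3+k4)
t=0.020: state=(0.906, 0.093, 0.001)
t=0.040: state=(0.902, 0.095, 0.003)
t=0.060: state=(0.898, 0.098, 0.004)
continuing one RK4 step at a time; state shown every 25 steps (Δt=0.5):
t=0.500: state=(0.778, 0.173, 0.049)
t=1.000: state=(0.593, 0.272, 0.135)
t=1.500: state=(0.406, 0.340, 0.254)
t=2.000: state=(0.266, 0.346, 0.388)
t=2.500: state=(0.178, 0.307, 0.515)
t=3.000: state=(0.126, 0.251, 0.622)
t=3.500: state=(0.096, 0.196, 0.708)
t=4.000: state=(0.078, 0.148, 0.774)
t=4.500: state=(0.067, 0.110, 0.823)
t=5.000: state=(0.060, 0.081, 0.860)
t=5.500: state=(0.055, 0.059, 0.886)
t=6.000: state=(0.051, 0.043, 0.906)
t=6.500: state=(0.049, 0.031, 0.920)
t=6.860: state=(0.048, 0.025, 0.927)
compare at T: S=0.048, I=0.025, R=0.927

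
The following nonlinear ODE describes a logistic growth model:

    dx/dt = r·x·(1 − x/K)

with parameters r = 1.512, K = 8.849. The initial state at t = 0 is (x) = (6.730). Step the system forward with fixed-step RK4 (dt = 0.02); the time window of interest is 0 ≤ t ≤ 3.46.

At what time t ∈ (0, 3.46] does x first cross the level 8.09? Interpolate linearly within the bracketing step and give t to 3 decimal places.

t=0.000: state=(6.730)
step 1 (dt=0.02): k1=(2.437), k2=(2.417), k3=(2.418), k4=(2.398); state += dt/6·(k1+2k2+2k3+k4)
t=0.020: state=(6.778)
t=0.040: state=(6.826)
t=0.060: state=(6.873)
continuing one RK4 step at a time; state shown every 10 steps (Δt=0.2):
t=0.200: state=(7.179)
t=0.400: state=(7.551)
t=0.600: state=(7.851)
t=0.800: state=(8.089)
next step: t=0.820: state=(8.110) — x has crossed 8.09
linear interpolation between t=0.800 (8.08920) and t=0.820 (8.10994) → t≈0.801

t = 0.801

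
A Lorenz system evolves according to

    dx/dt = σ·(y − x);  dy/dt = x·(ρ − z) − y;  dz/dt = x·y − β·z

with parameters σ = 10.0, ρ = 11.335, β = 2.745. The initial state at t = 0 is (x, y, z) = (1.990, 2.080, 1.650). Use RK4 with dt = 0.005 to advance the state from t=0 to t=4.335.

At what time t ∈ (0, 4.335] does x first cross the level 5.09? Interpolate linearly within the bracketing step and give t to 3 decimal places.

t = 0.230

t=0.000: state=(1.990, 2.080, 1.650)
step 1 (dt=0.005): k1=(0.900, 17.193, -0.390), k2=(1.307, 17.174, -0.297), k3=(1.297, 17.183, -0.296), k4=(1.694, 17.173, -0.201); state += dt/6·(k1+2k2+2k3+k4)
t=0.005: state=(1.997, 2.166, 1.649)
t=0.010: state=(2.007, 2.252, 1.648)
t=0.015: state=(2.021, 2.338, 1.648)
continuing one RK4 step at a time; state shown every 40 steps (Δt=0.2):
t=0.200: state=(4.409, 6.552, 3.064)
t=0.230: state=(5.088, 7.469, 3.783)
next step: t=0.235: state=(5.208, 7.624, 3.924) — x has crossed 5.09
linear interpolation between t=0.230 (5.08821) and t=0.235 (5.20811) → t≈0.230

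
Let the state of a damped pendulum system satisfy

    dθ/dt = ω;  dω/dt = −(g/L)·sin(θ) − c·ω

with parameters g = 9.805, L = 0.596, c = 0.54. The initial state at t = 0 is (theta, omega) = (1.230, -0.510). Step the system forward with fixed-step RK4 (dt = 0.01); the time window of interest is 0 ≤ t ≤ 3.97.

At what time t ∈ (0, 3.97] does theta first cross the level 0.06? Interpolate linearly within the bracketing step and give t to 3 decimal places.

t = 0.401

t=0.000: state=(1.230, -0.510)
step 1 (dt=0.01): k1=(-0.510, -15.230), k2=(-0.586, -15.175), k3=(-0.586, -15.173), k4=(-0.662, -15.115); state += dt/6·(k1+2k2+2k3+k4)
t=0.010: state=(1.224, -0.662)
t=0.020: state=(1.217, -0.812)
t=0.030: state=(1.208, -0.962)
continuing one RK4 step at a time; state shown every 20 steps (Δt=0.2):
t=0.200: state=(0.845, -3.189)
t=0.400: state=(0.064, -4.225)
next step: t=0.410: state=(0.021, -4.209) — theta has crossed 0.06
linear interpolation between t=0.400 (0.06356) and t=0.410 (0.02139) → t≈0.401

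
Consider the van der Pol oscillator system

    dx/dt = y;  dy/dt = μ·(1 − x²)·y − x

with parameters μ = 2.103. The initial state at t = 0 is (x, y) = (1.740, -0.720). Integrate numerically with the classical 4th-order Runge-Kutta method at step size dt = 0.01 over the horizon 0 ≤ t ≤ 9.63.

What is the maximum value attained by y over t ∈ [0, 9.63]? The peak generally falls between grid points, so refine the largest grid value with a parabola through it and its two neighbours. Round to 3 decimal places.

t=0.000: state=(1.740, -0.720)
step 1 (dt=0.01): k1=(-0.720, 1.330), k2=(-0.713, 1.287), k3=(-0.714, 1.288), k4=(-0.707, 1.245); state += dt/6·(k1+2k2+2k3+k4)
t=0.010: state=(1.733, -0.707)
t=0.020: state=(1.726, -0.695)
t=0.030: state=(1.719, -0.684)
continuing one RK4 step at a time; state shown every 50 steps (Δt=0.5):
t=0.500: state=(1.447, -0.561)
t=1.000: state=(1.127, -0.761)
t=1.500: state=(0.610, -1.452)
t=2.000: state=(-0.623, -3.764)
t=2.500: state=(-1.977, -0.637)
t=3.000: state=(-1.963, 0.279)
t=3.500: state=(-1.801, 0.356)
t=4.000: state=(-1.606, 0.429)
t=4.500: state=(-1.363, 0.557)
t=5.000: state=(-1.023, 0.850)
t=5.500: state=(-0.411, 1.813)
t=6.000: state=(1.095, 3.891)
t=6.500: state=(2.017, 0.129)
t=7.000: state=(1.925, -0.307)
t=7.500: state=(1.755, -0.372)
t=8.000: state=(1.550, -0.453)
t=8.500: state=(1.290, -0.607)
t=9.000: state=(0.908, -0.987)
t=9.500: state=(0.151, -2.350)
t=9.630: state=(-0.201, -3.079)
largest grid value and its neighbours: y(5.950)=3.93913, y(5.960)=3.94298, y(5.970)=3.94031
parabola through these three points peaks at t≈5.961 with y≈3.94301

max y = 3.943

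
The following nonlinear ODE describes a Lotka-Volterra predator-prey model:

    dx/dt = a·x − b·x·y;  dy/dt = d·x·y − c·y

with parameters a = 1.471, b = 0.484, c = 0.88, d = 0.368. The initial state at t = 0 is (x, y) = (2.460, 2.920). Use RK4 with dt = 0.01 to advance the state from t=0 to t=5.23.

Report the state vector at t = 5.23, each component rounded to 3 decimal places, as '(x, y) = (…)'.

t=0.000: state=(2.460, 2.920)
step 1 (dt=0.01): k1=(0.142, 0.074), k2=(0.142, 0.075), k3=(0.142, 0.075), k4=(0.141, 0.075); state += dt/6·(k1+2k2+2k3+k4)
t=0.010: state=(2.461, 2.921)
t=0.020: state=(2.463, 2.922)
t=0.030: state=(2.464, 2.922)
continuing one RK4 step at a time; state shown every 20 steps (Δt=0.2):
t=0.200: state=(2.487, 2.938)
t=0.400: state=(2.508, 2.961)
t=0.600: state=(2.524, 2.988)
t=0.800: state=(2.533, 3.019)
t=1.000: state=(2.534, 3.051)
t=1.200: state=(2.527, 3.082)
t=1.400: state=(2.513, 3.112)
t=1.600: state=(2.492, 3.138)
t=1.800: state=(2.466, 3.158)
t=2.000: state=(2.436, 3.172)
t=2.200: state=(2.404, 3.179)
t=2.400: state=(2.372, 3.178)
t=2.600: state=(2.341, 3.170)
t=2.800: state=(2.313, 3.155)
t=3.000: state=(2.290, 3.134)
t=3.200: state=(2.271, 3.108)
t=3.400: state=(2.259, 3.080)
t=3.600: state=(2.254, 3.049)
t=3.800: state=(2.255, 3.018)
t=4.000: state=(2.263, 2.989)
t=4.200: state=(2.277, 2.962)
t=4.400: state=(2.297, 2.940)
t=4.600: state=(2.321, 2.922)
t=4.800: state=(2.349, 2.909)
t=5.000: state=(2.380, 2.904)
t=5.200: state=(2.411, 2.905)
t=5.230: state=(2.416, 2.905)

(x, y) = (2.416, 2.905)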